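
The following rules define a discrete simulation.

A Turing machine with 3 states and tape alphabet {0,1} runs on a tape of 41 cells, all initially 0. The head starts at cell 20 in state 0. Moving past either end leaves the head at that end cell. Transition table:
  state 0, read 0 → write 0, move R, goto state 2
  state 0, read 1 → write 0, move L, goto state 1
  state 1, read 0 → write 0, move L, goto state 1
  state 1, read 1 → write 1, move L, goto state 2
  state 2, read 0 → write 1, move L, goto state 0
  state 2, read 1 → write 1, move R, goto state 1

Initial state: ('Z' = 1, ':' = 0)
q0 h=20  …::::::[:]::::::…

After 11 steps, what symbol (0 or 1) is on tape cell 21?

[0] q0 h=20  …::::::[:]::::::…
[1] q2 h=21  …::::::[:]::::::…
[2] q0 h=20  …::::::[:]Z:::::…
[3] q2 h=21  …::::::[Z]::::::…
[4] q1 h=22  …:::::Z[:]::::::…
[5] q1 h=21  …::::::[Z]::::::…
[6] q2 h=20  …::::::[:]Z:::::…
[7] q0 h=19  …::::::[:]ZZ::::…
[8] q2 h=20  …::::::[Z]Z:::::…
[9] q1 h=21  …:::::Z[Z]::::::…
[10] q2 h=20  …::::::[Z]Z:::::…
[11] q1 h=21  …:::::Z[Z]::::::…

1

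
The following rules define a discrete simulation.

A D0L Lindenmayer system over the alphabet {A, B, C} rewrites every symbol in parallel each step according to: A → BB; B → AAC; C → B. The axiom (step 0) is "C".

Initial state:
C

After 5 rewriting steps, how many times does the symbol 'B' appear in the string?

25

[0] C
[1] B
[2] AAC
[3] BBBBB
[4] AACAACAACAACAAC
[5] BBBBBBBBBBBBBBBBBBBBBBBBB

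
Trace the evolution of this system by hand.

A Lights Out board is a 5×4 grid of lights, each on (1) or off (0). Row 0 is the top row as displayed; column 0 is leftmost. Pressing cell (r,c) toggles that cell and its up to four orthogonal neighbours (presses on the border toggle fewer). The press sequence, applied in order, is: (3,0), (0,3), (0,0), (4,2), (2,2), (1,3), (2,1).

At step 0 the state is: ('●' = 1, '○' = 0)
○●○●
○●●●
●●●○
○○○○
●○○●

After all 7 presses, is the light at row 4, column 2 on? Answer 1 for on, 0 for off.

1

k=0  ○●○●
○●●●
●●●○
○○○○
●○○●
k=1  ○●○●
○●●●
○●●○
●●○○
○○○●
k=2  ○●●○
○●●○
○●●○
●●○○
○○○●
k=3  ●○●○
●●●○
○●●○
●●○○
○○○●
k=4  ●○●○
●●●○
○●●○
●●●○
○●●○
k=5  ●○●○
●●○○
○○○●
●●○○
○●●○
k=6  ●○●●
●●●●
○○○○
●●○○
○●●○
k=7  ●○●●
●○●●
●●●○
●○○○
○●●○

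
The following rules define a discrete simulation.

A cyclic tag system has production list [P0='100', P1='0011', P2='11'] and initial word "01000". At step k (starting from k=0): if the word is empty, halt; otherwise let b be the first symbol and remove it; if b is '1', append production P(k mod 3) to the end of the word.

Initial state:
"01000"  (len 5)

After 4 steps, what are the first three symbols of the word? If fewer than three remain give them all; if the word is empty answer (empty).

0) "01000"  (len 5)
1) "1000"  (len 4)
2) "0000011"  (len 7)
3) "000011"  (len 6)
4) "00011"  (len 5)

000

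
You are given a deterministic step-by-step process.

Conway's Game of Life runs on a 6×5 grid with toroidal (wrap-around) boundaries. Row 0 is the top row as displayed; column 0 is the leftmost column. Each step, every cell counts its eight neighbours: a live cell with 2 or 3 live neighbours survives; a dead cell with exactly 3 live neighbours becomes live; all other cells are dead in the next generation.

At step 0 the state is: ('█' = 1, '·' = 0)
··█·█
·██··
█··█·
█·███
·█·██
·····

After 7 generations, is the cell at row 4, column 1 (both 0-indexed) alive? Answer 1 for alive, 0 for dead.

step 0: ··█·█
·██··
█··█·
█·███
·█·██
·····
step 1: ·███·
███·█
█····
·····
·█···
█·█·█
step 2: ·····
····█
█···█
·····
██···
█···█
step 3: █···█
█···█
█···█
·█··█
██··█
██··█
step 4: ···█·
·█·█·
·█·█·
·█·█·
··██·
···█·
step 5: ···██
···██
██·██
·█·██
···██
···██
step 6: █·█··
·····
·█···
·█···
·····
█·█··
step 7: ·····
·█···
·····
·····
·█···
·····

1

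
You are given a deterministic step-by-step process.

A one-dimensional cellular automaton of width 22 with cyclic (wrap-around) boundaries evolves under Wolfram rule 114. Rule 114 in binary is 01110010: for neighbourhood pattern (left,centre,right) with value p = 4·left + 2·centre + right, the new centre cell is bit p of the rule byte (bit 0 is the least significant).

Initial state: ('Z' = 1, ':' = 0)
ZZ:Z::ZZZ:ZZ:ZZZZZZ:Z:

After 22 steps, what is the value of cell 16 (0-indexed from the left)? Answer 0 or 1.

0

step 0: ZZ:Z::ZZZ:ZZ:ZZZZZZ:Z:
step 1: :ZZ:ZZ::ZZ:ZZ:::::ZZ:Z
step 2: Z:ZZ:ZZZ:ZZ:ZZ:::Z:ZZ:
step 3: :Z:ZZ::ZZ:ZZ:ZZ:Z:Z:ZZ
step 4: Z:Z:ZZZ:ZZ:ZZ:ZZ:Z:Z:Z
step 5: ZZ:Z::ZZ:ZZ:ZZ:ZZ:Z:Z:
step 6: :ZZ:ZZ:ZZ:ZZ:ZZ:ZZ:Z:Z
step 7: Z:ZZ:ZZ:ZZ:ZZ:ZZ:ZZ:Z:
step 8: :Z:ZZ:ZZ:ZZ:ZZ:ZZ:ZZ:Z
step 9: Z:Z:ZZ:ZZ:ZZ:ZZ:ZZ:ZZ:
step 10: :Z:Z:ZZ:ZZ:ZZ:ZZ:ZZ:ZZ
step 11: Z:Z:Z:ZZ:ZZ:ZZ:ZZ:ZZ:Z
step 12: ZZ:Z:Z:ZZ:ZZ:ZZ:ZZ:ZZ:
step 13: :ZZ:Z:Z:ZZ:ZZ:ZZ:ZZ:ZZ
step 14: Z:ZZ:Z:Z:ZZ:ZZ:ZZ:ZZ:Z
step 15: ZZ:ZZ:Z:Z:ZZ:ZZ:ZZ:ZZ:
step 16: :ZZ:ZZ:Z:Z:ZZ:ZZ:ZZ:ZZ
step 17: Z:ZZ:ZZ:Z:Z:ZZ:ZZ:ZZ:Z
step 18: ZZ:ZZ:ZZ:Z:Z:ZZ:ZZ:ZZ:
step 19: :ZZ:ZZ:ZZ:Z:Z:ZZ:ZZ:ZZ
step 20: Z:ZZ:ZZ:ZZ:Z:Z:ZZ:ZZ:Z
step 21: ZZ:ZZ:ZZ:ZZ:Z:Z:ZZ:ZZ:
step 22: :ZZ:ZZ:ZZ:ZZ:Z:Z:ZZ:ZZ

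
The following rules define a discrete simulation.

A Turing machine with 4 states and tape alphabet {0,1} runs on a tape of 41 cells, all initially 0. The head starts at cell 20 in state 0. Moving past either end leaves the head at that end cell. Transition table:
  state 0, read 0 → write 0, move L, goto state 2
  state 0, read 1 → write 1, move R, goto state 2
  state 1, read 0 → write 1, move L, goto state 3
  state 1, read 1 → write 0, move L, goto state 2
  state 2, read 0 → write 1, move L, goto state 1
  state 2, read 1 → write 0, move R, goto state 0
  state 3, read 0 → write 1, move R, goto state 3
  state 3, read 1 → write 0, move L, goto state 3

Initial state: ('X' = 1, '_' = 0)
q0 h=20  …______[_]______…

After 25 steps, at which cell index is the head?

step 0: q0 h=20  …______[_]______…
step 1: q2 h=19  …______[_]______…
step 2: q1 h=18  …______[_]X_____…
step 3: q3 h=17  …______[_]XX____…
step 4: q3 h=18  …_____X[X]X_____…
step 5: q3 h=17  …______[X]_X____…
step 6: q3 h=16  …______[_]__X___…
step 7: q3 h=17  …_____X[_]_X____…
step 8: q3 h=18  …____XX[_]X_____…
step 9: q3 h=19  …___XXX[X]______…
step 10: q3 h=18  …____XX[X]______…
step 11: q3 h=17  …_____X[X]______…
step 12: q3 h=16  …______[X]______…
step 13: q3 h=15  …______[_]______…
step 14: q3 h=16  …_____X[_]______…
step 15: q3 h=17  …____XX[_]______…
step 16: q3 h=18  …___XXX[_]______…
step 17: q3 h=19  …__XXXX[_]______…
step 18: q3 h=20  …_XXXXX[_]______…
step 19: q3 h=21  …XXXXXX[_]______…
step 20: q3 h=22  …XXXXXX[_]______…
step 21: q3 h=23  …XXXXXX[_]______…
step 22: q3 h=24  …XXXXXX[_]______…
step 23: q3 h=25  …XXXXXX[_]______…
step 24: q3 h=26  …XXXXXX[_]______…
step 25: q3 h=27  …XXXXXX[_]______…

27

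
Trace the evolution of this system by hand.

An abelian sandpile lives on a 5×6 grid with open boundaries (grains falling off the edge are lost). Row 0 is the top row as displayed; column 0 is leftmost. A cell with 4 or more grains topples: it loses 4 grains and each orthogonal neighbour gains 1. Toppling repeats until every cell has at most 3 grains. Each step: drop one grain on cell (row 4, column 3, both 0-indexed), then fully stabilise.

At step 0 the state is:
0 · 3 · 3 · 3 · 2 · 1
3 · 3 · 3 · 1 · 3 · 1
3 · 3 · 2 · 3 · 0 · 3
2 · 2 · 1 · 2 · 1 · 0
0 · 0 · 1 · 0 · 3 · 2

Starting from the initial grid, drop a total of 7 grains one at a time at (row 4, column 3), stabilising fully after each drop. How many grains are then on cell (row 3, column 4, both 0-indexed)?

3

k=0  0 · 3 · 3 · 3 · 2 · 1
3 · 3 · 3 · 1 · 3 · 1
3 · 3 · 2 · 3 · 0 · 3
2 · 2 · 1 · 2 · 1 · 0
0 · 0 · 1 · 0 · 3 · 2
k=1  0 · 3 · 3 · 3 · 2 · 1
3 · 3 · 3 · 1 · 3 · 1
3 · 3 · 2 · 3 · 0 · 3
2 · 2 · 1 · 2 · 1 · 0
0 · 0 · 1 · 1 · 3 · 2
k=2  0 · 3 · 3 · 3 · 2 · 1
3 · 3 · 3 · 1 · 3 · 1
3 · 3 · 2 · 3 · 0 · 3
2 · 2 · 1 · 2 · 1 · 0
0 · 0 · 1 · 2 · 3 · 2
k=3  0 · 3 · 3 · 3 · 2 · 1
3 · 3 · 3 · 1 · 3 · 1
3 · 3 · 2 · 3 · 0 · 3
2 · 2 · 1 · 2 · 1 · 0
0 · 0 · 1 · 3 · 3 · 2
k=4  0 · 3 · 3 · 3 · 2 · 1
3 · 3 · 3 · 1 · 3 · 1
3 · 3 · 2 · 3 · 0 · 3
2 · 2 · 1 · 3 · 2 · 0
0 · 0 · 2 · 1 · 0 · 3
k=5  0 · 3 · 3 · 3 · 2 · 1
3 · 3 · 3 · 1 · 3 · 1
3 · 3 · 2 · 3 · 0 · 3
2 · 2 · 1 · 3 · 2 · 0
0 · 0 · 2 · 2 · 0 · 3
k=6  0 · 3 · 3 · 3 · 2 · 1
3 · 3 · 3 · 1 · 3 · 1
3 · 3 · 2 · 3 · 0 · 3
2 · 2 · 1 · 3 · 2 · 0
0 · 0 · 2 · 3 · 0 · 3
k=7  0 · 3 · 3 · 3 · 2 · 1
3 · 3 · 3 · 2 · 3 · 1
3 · 3 · 3 · 0 · 1 · 3
2 · 2 · 2 · 1 · 3 · 0
0 · 0 · 3 · 1 · 1 · 3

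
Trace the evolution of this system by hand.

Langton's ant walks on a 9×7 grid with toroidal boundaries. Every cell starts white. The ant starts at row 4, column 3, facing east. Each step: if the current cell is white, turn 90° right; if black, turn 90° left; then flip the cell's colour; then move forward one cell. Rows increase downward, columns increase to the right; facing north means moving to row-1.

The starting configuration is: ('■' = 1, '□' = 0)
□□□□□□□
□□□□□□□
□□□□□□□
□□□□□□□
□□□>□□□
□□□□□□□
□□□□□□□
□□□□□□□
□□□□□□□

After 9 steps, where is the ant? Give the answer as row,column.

step 0: □□□□□□□
□□□□□□□
□□□□□□□
□□□□□□□
□□□>□□□
□□□□□□□
□□□□□□□
□□□□□□□
□□□□□□□
step 1: □□□□□□□
□□□□□□□
□□□□□□□
□□□□□□□
□□□■□□□
□□□v□□□
□□□□□□□
□□□□□□□
□□□□□□□
step 2: □□□□□□□
□□□□□□□
□□□□□□□
□□□□□□□
□□□■□□□
□□<■□□□
□□□□□□□
□□□□□□□
□□□□□□□
step 3: □□□□□□□
□□□□□□□
□□□□□□□
□□□□□□□
□□^■□□□
□□■■□□□
□□□□□□□
□□□□□□□
□□□□□□□
step 4: □□□□□□□
□□□□□□□
□□□□□□□
□□□□□□□
□□■>□□□
□□■■□□□
□□□□□□□
□□□□□□□
□□□□□□□
step 5: □□□□□□□
□□□□□□□
□□□□□□□
□□□^□□□
□□■□□□□
□□■■□□□
□□□□□□□
□□□□□□□
□□□□□□□
step 6: □□□□□□□
□□□□□□□
□□□□□□□
□□□■>□□
□□■□□□□
□□■■□□□
□□□□□□□
□□□□□□□
□□□□□□□
step 7: □□□□□□□
□□□□□□□
□□□□□□□
□□□■■□□
□□■□v□□
□□■■□□□
□□□□□□□
□□□□□□□
□□□□□□□
step 8: □□□□□□□
□□□□□□□
□□□□□□□
□□□■■□□
□□■<■□□
□□■■□□□
□□□□□□□
□□□□□□□
□□□□□□□
step 9: □□□□□□□
□□□□□□□
□□□□□□□
□□□^■□□
□□■■■□□
□□■■□□□
□□□□□□□
□□□□□□□
□□□□□□□

3,3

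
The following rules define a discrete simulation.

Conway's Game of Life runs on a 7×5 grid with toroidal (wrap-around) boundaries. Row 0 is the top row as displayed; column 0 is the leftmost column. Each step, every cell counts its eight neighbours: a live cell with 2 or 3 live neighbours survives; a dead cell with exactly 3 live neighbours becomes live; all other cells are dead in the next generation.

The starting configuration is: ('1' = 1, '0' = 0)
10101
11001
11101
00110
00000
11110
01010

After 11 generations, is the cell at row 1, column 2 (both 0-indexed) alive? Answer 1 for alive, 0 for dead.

0

0) 10101
11001
11101
00110
00000
11110
01010
1) 00100
00000
00000
10111
00001
11011
00000
2) 00000
00000
00011
10011
00000
10011
11111
3) 11111
00000
10010
10010
00000
00000
01100
4) 10011
00000
00000
00000
00000
00000
00001
5) 10011
00001
00000
00000
00000
00000
10011
6) 00000
10011
00000
00000
00000
00001
10010
7) 10010
00001
00001
00000
00000
00001
00001
8) 10010
10011
00000
00000
00000
00000
10011
9) 01100
10010
00001
00000
00000
00001
10010
10) 11110
11111
00001
00000
00000
00001
11111
11) 00000
00000
01101
00000
00000
01101
00000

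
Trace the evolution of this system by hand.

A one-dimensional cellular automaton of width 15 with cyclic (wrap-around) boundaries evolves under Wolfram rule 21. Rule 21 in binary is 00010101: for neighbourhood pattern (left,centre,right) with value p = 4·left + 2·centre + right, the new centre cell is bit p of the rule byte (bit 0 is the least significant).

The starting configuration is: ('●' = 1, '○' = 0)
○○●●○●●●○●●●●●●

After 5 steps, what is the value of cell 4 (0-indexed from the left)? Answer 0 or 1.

gen 0: ○○●●○●●●○●●●●●●
gen 1: ●○○○○○○○○○○○○○○
gen 2: ●●●●●●●●●●●●●●○
gen 3: ○○○○○○○○○○○○○○○
gen 4: ●●●●●●●●●●●●●●●
gen 5: ○○○○○○○○○○○○○○○

0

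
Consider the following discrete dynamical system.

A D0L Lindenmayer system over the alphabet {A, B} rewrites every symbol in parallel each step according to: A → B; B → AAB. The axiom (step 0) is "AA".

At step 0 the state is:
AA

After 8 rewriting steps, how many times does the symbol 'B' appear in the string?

step 0: AA
step 1: BB
step 2: AABAAB
step 3: BBAABBBAAB
step 4: AABAABBBAABAABAABBBAAB
step 5: BBAABBBAABAABAABBBAABBBAABBBAABAABAABBBAAB
step 6: AABAABBBAABAABAABBBAABBBAABBBAABAABAABBBAABAABAABBBAABAABAABBBAABBBAABBBAABAABAABBBAAB
step 7: BBAABBBAABAABAABBBAABBBAABBBAABAABAABBBAABAABAABBBAABAABAA…BAABAABAABBBAABAABAABBBAABAABAABBBAABBBAABBBAABAABAABBBAAB  (len 170)
step 8: AABAABBBAABAABAABBBAABBBAABBBAABAABAABBBAABAABAABBBAABAABA…BAABAABAABBBAABAABAABBBAABAABAABBBAABBBAABBBAABAABAABBBAAB  (len 342)

170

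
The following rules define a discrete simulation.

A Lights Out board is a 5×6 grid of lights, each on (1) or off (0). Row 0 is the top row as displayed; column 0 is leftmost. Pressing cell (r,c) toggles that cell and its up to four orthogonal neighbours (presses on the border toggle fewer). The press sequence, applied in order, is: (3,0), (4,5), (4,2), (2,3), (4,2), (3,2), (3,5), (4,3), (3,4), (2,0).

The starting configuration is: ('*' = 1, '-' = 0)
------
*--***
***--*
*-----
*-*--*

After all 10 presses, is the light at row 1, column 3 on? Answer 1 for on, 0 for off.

0

0) ------
*--***
***--*
*-----
*-*--*
1) ------
*--***
-**--*
-*----
--*--*
2) ------
*--***
-**--*
-*---*
--*-*-
3) ------
*--***
-**--*
-**--*
-*-**-
4) ------
*---**
-*-***
-***-*
-*-**-
5) ------
*---**
-*-***
-*-*-*
--*-*-
6) ------
*---**
-*****
--*--*
----*-
7) ------
*---**
-****-
--*-*-
----**
8) ------
*---**
-****-
--***-
--**-*
9) ------
*---**
-***--
--*--*
--****
10) ------
----**
*-**--
*-*--*
--****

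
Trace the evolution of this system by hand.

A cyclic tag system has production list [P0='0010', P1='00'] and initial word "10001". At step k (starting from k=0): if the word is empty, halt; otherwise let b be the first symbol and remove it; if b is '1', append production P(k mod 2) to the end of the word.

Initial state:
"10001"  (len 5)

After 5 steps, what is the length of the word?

8

0) "10001"  (len 5)
1) "00010010"  (len 8)
2) "0010010"  (len 7)
3) "010010"  (len 6)
4) "10010"  (len 5)
5) "00100010"  (len 8)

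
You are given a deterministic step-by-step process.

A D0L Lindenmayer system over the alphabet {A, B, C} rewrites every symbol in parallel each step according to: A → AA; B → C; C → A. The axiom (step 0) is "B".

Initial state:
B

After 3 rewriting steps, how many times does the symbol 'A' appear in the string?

t=0: B
t=1: C
t=2: A
t=3: AA

2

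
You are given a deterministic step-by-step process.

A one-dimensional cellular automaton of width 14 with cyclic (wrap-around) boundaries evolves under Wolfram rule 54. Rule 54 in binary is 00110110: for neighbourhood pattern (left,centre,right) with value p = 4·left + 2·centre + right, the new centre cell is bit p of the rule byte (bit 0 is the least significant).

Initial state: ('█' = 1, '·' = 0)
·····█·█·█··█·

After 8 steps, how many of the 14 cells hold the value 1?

2

0) ·····█·█·█··█·
1) ····██████████
2) █··█··········
3) █████········█
4) ·····█······█·
5) ····███····███
6) █··█···█··█···
7) █████·██████·█
8) ·····█······█·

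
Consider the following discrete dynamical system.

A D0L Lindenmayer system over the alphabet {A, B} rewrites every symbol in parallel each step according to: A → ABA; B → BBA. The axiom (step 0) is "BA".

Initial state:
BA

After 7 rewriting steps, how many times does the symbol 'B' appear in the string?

2187

k=0  BA
k=1  BBAABA
k=2  BBABBAABAABABBAABA
k=3  BBABBAABABBABBAABAABABBAABAABABBAABABBABBAABAABABBAABA
k=4  BBABBAABABBABBAABAABABBAABABBABBAABABBABBAABAABABBAABAABAB…AABABBABBAABABBABBAABAABABBAABAABABBAABABBABBAABAABABBAABA  (len 162)
k=5  BBABBAABABBABBAABAABABBAABABBABBAABABBABBAABAABABBAABAABAB…AABABBABBAABABBABBAABAABABBAABAABABBAABABBABBAABAABABBAABA  (len 486)
k=6  BBABBAABABBABBAABAABABBAABABBABBAABABBABBAABAABABBAABAABAB…AABABBABBAABABBABBAABAABABBAABAABABBAABABBABBAABAABABBAABA  (len 1458)
k=7  BBABBAABABBABBAABAABABBAABABBABBAABABBABBAABAABABBAABAABAB…AABABBABBAABABBABBAABAABABBAABAABABBAABABBABBAABAABABBAABA  (len 4374)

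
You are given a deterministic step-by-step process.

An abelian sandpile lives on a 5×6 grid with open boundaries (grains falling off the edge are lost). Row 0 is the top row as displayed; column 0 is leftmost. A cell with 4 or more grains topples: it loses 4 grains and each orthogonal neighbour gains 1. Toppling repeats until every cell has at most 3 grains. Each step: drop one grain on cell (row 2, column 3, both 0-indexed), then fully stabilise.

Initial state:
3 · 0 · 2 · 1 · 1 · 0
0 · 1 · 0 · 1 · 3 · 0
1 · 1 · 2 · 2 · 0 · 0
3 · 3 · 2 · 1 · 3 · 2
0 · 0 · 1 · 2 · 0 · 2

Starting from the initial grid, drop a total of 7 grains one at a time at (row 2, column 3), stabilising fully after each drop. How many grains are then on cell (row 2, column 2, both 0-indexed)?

k=0  3 · 0 · 2 · 1 · 1 · 0
0 · 1 · 0 · 1 · 3 · 0
1 · 1 · 2 · 2 · 0 · 0
3 · 3 · 2 · 1 · 3 · 2
0 · 0 · 1 · 2 · 0 · 2
k=1  3 · 0 · 2 · 1 · 1 · 0
0 · 1 · 0 · 1 · 3 · 0
1 · 1 · 2 · 3 · 0 · 0
3 · 3 · 2 · 1 · 3 · 2
0 · 0 · 1 · 2 · 0 · 2
k=2  3 · 0 · 2 · 1 · 1 · 0
0 · 1 · 0 · 2 · 3 · 0
1 · 1 · 3 · 0 · 1 · 0
3 · 3 · 2 · 2 · 3 · 2
0 · 0 · 1 · 2 · 0 · 2
k=3  3 · 0 · 2 · 1 · 1 · 0
0 · 1 · 0 · 2 · 3 · 0
1 · 1 · 3 · 1 · 1 · 0
3 · 3 · 2 · 2 · 3 · 2
0 · 0 · 1 · 2 · 0 · 2
k=4  3 · 0 · 2 · 1 · 1 · 0
0 · 1 · 0 · 2 · 3 · 0
1 · 1 · 3 · 2 · 1 · 0
3 · 3 · 2 · 2 · 3 · 2
0 · 0 · 1 · 2 · 0 · 2
k=5  3 · 0 · 2 · 1 · 1 · 0
0 · 1 · 0 · 2 · 3 · 0
1 · 1 · 3 · 3 · 1 · 0
3 · 3 · 2 · 2 · 3 · 2
0 · 0 · 1 · 2 · 0 · 2
k=6  3 · 0 · 2 · 1 · 1 · 0
0 · 1 · 1 · 3 · 3 · 0
1 · 2 · 0 · 1 · 2 · 0
3 · 3 · 3 · 3 · 3 · 2
0 · 0 · 1 · 2 · 0 · 2
k=7  3 · 0 · 2 · 1 · 1 · 0
0 · 1 · 1 · 3 · 3 · 0
1 · 2 · 0 · 2 · 2 · 0
3 · 3 · 3 · 3 · 3 · 2
0 · 0 · 1 · 2 · 0 · 2

0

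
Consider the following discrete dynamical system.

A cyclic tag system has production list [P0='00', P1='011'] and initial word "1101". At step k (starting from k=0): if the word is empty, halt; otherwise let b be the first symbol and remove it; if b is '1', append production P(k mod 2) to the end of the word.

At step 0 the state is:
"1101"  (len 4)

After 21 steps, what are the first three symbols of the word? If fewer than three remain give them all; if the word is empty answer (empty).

step 0: "1101"  (len 4)
step 1: "10100"  (len 5)
step 2: "0100011"  (len 7)
step 3: "100011"  (len 6)
step 4: "00011011"  (len 8)
step 5: "0011011"  (len 7)
step 6: "011011"  (len 6)
step 7: "11011"  (len 5)
step 8: "1011011"  (len 7)
step 9: "01101100"  (len 8)
step 10: "1101100"  (len 7)
step 11: "10110000"  (len 8)
step 12: "0110000011"  (len 10)
step 13: "110000011"  (len 9)
step 14: "10000011011"  (len 11)
step 15: "000001101100"  (len 12)
step 16: "00001101100"  (len 11)
step 17: "0001101100"  (len 10)
step 18: "001101100"  (len 9)
step 19: "01101100"  (len 8)
step 20: "1101100"  (len 7)
step 21: "10110000"  (len 8)

101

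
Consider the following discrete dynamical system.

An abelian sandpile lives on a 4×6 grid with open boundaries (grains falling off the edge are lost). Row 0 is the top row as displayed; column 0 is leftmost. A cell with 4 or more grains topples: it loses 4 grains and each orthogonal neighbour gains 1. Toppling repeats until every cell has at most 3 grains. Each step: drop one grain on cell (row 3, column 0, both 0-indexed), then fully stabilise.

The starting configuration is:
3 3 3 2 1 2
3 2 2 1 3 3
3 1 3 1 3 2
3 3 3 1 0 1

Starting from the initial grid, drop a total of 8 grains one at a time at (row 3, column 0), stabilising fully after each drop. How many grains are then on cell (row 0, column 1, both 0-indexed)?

0) 3 3 3 2 1 2
3 2 2 1 3 3
3 1 3 1 3 2
3 3 3 1 0 1
1) 1 2 1 3 1 2
2 2 1 2 3 3
2 1 2 2 3 2
2 2 1 2 0 1
2) 1 2 1 3 1 2
2 2 1 2 3 3
2 1 2 2 3 2
3 2 1 2 0 1
3) 1 2 1 3 1 2
2 2 1 2 3 3
3 1 2 2 3 2
0 3 1 2 0 1
4) 1 2 1 3 1 2
2 2 1 2 3 3
3 1 2 2 3 2
1 3 1 2 0 1
5) 1 2 1 3 1 2
2 2 1 2 3 3
3 1 2 2 3 2
2 3 1 2 0 1
6) 1 2 1 3 1 2
2 2 1 2 3 3
3 1 2 2 3 2
3 3 1 2 0 1
7) 1 2 1 3 1 2
3 2 1 2 3 3
0 3 2 2 3 2
2 0 2 2 0 1
8) 1 2 1 3 1 2
3 2 1 2 3 3
0 3 2 2 3 2
3 0 2 2 0 1

2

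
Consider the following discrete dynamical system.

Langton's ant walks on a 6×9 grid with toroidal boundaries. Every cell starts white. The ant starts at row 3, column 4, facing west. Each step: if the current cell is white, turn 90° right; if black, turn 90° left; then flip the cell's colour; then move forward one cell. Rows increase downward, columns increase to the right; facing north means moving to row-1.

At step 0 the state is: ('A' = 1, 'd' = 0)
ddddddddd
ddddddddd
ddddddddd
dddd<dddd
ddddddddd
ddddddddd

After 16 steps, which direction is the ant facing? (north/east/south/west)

west

gen 0: ddddddddd
ddddddddd
ddddddddd
dddd<dddd
ddddddddd
ddddddddd
gen 1: ddddddddd
ddddddddd
dddd^dddd
ddddAdddd
ddddddddd
ddddddddd
gen 2: ddddddddd
ddddddddd
ddddA>ddd
ddddAdddd
ddddddddd
ddddddddd
gen 3: ddddddddd
ddddddddd
ddddAAddd
ddddAvddd
ddddddddd
ddddddddd
gen 4: ddddddddd
ddddddddd
ddddAAddd
dddd<Addd
ddddddddd
ddddddddd
gen 5: ddddddddd
ddddddddd
ddddAAddd
dddddAddd
ddddvdddd
ddddddddd
gen 6: ddddddddd
ddddddddd
ddddAAddd
dddddAddd
ddd<Adddd
ddddddddd
gen 7: ddddddddd
ddddddddd
ddddAAddd
ddd^dAddd
dddAAdddd
ddddddddd
gen 8: ddddddddd
ddddddddd
ddddAAddd
dddA>Addd
dddAAdddd
ddddddddd
gen 9: ddddddddd
ddddddddd
ddddAAddd
dddAAAddd
dddAvdddd
ddddddddd
gen 10: ddddddddd
ddddddddd
ddddAAddd
dddAAAddd
dddAd>ddd
ddddddddd
gen 11: ddddddddd
ddddddddd
ddddAAddd
dddAAAddd
dddAdAddd
dddddvddd
gen 12: ddddddddd
ddddddddd
ddddAAddd
dddAAAddd
dddAdAddd
dddd<Addd
gen 13: ddddddddd
ddddddddd
ddddAAddd
dddAAAddd
dddA^Addd
ddddAAddd
gen 14: ddddddddd
ddddddddd
ddddAAddd
dddAAAddd
dddAA>ddd
ddddAAddd
gen 15: ddddddddd
ddddddddd
ddddAAddd
dddAA^ddd
dddAAdddd
ddddAAddd
gen 16: ddddddddd
ddddddddd
ddddAAddd
dddA<dddd
dddAAdddd
ddddAAddd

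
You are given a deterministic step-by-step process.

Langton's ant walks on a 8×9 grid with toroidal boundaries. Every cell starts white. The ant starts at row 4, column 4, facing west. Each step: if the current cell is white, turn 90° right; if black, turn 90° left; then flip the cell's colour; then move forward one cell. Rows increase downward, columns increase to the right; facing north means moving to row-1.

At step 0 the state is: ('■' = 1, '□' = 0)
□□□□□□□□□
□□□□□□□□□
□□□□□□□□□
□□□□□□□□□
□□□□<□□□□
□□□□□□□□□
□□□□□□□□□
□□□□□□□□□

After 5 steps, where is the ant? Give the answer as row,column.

gen 0: □□□□□□□□□
□□□□□□□□□
□□□□□□□□□
□□□□□□□□□
□□□□<□□□□
□□□□□□□□□
□□□□□□□□□
□□□□□□□□□
gen 1: □□□□□□□□□
□□□□□□□□□
□□□□□□□□□
□□□□^□□□□
□□□□■□□□□
□□□□□□□□□
□□□□□□□□□
□□□□□□□□□
gen 2: □□□□□□□□□
□□□□□□□□□
□□□□□□□□□
□□□□■>□□□
□□□□■□□□□
□□□□□□□□□
□□□□□□□□□
□□□□□□□□□
gen 3: □□□□□□□□□
□□□□□□□□□
□□□□□□□□□
□□□□■■□□□
□□□□■v□□□
□□□□□□□□□
□□□□□□□□□
□□□□□□□□□
gen 4: □□□□□□□□□
□□□□□□□□□
□□□□□□□□□
□□□□■■□□□
□□□□<■□□□
□□□□□□□□□
□□□□□□□□□
□□□□□□□□□
gen 5: □□□□□□□□□
□□□□□□□□□
□□□□□□□□□
□□□□■■□□□
□□□□□■□□□
□□□□v□□□□
□□□□□□□□□
□□□□□□□□□

5,4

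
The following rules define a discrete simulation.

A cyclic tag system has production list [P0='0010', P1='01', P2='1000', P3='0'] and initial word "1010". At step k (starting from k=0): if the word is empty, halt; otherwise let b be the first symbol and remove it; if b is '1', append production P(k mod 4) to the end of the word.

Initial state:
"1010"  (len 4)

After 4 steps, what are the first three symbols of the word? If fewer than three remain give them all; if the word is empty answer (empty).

001

step 0: "1010"  (len 4)
step 1: "0100010"  (len 7)
step 2: "100010"  (len 6)
step 3: "000101000"  (len 9)
step 4: "00101000"  (len 8)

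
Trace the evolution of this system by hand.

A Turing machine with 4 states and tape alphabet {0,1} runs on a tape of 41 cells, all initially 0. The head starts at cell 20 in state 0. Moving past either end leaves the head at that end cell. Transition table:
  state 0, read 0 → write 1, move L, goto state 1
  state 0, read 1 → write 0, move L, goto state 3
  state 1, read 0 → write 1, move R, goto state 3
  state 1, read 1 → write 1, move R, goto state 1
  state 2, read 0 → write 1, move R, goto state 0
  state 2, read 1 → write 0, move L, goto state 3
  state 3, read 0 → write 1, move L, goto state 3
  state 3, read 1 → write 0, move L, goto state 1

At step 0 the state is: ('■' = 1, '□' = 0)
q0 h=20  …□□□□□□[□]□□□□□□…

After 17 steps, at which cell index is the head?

0) q0 h=20  …□□□□□□[□]□□□□□□…
1) q1 h=19  …□□□□□□[□]■□□□□□…
2) q3 h=20  …□□□□□■[■]□□□□□□…
3) q1 h=19  …□□□□□□[■]□□□□□□…
4) q1 h=20  …□□□□□■[□]□□□□□□…
5) q3 h=21  …□□□□■■[□]□□□□□□…
6) q3 h=20  …□□□□□■[■]■□□□□□…
7) q1 h=19  …□□□□□□[■]□■□□□□…
8) q1 h=20  …□□□□□■[□]■□□□□□…
9) q3 h=21  …□□□□■■[■]□□□□□□…
10) q1 h=20  …□□□□□■[■]□□□□□□…
11) q1 h=21  …□□□□■■[□]□□□□□□…
12) q3 h=22  …□□□■■■[□]□□□□□□…
13) q3 h=21  …□□□□■■[■]■□□□□□…
14) q1 h=20  …□□□□□■[■]□■□□□□…
15) q1 h=21  …□□□□■■[□]■□□□□□…
16) q3 h=22  …□□□■■■[■]□□□□□□…
17) q1 h=21  …□□□□■■[■]□□□□□□…

21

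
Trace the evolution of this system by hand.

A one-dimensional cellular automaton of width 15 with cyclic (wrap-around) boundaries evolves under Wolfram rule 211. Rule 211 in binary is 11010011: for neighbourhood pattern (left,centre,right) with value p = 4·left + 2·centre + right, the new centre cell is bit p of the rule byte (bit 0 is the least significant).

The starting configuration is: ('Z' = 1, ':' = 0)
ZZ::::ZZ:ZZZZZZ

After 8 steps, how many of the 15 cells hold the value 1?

12

t=0: ZZ::::ZZ:ZZZZZZ
t=1: ZZZZZZ:Z::ZZZZZ
t=2: ZZZZZZ::ZZ:ZZZZ
t=3: ZZZZZZZZ:Z::ZZZ
t=4: ZZZZZZZZ::ZZ:ZZ
t=5: ZZZZZZZZZZ:Z::Z
t=6: ZZZZZZZZZZ::ZZ:
t=7: :ZZZZZZZZZZZ:Z:
t=8: Z:ZZZZZZZZZZ::Z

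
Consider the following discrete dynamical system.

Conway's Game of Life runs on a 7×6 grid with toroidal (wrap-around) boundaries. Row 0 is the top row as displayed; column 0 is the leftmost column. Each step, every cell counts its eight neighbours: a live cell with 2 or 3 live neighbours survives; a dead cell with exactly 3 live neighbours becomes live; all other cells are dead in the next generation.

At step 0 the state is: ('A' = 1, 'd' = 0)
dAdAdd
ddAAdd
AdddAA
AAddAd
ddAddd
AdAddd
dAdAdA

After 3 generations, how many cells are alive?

2

gen 0: dAdAdd
ddAAdd
AdddAA
AAddAd
ddAddd
AdAddd
dAdAdA
gen 1: AAdAdd
AAAAdA
AdAdAd
AAdAAd
AdAAdA
AdAAdd
dAdAAd
gen 2: dddddd
dddddd
dddddd
dddddd
dddddd
Addddd
ddddAA
gen 3: dddddd
dddddd
dddddd
dddddd
dddddd
dddddA
dddddA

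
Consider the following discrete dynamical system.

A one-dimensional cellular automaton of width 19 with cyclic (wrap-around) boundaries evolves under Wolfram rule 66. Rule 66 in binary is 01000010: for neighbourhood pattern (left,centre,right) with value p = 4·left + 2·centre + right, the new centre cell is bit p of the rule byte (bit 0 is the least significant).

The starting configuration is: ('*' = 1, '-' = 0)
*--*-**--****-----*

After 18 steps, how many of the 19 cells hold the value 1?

t=0: *--*-**--****-----*
t=1: *-*---*-*---*----*-
t=2: -----*-----*----*--
t=3: ----*-----*----*---
t=4: ---*-----*----*----
t=5: --*-----*----*-----
t=6: -*-----*----*------
t=7: *-----*----*-------
t=8: -----*----*-------*
t=9: ----*----*-------*-
t=10: ---*----*-------*--
t=11: --*----*-------*---
t=12: -*----*-------*----
t=13: *----*-------*-----
t=14: ----*-------*-----*
t=15: ---*-------*-----*-
t=16: --*-------*-----*--
t=17: -*-------*-----*---
t=18: *-------*-----*----

3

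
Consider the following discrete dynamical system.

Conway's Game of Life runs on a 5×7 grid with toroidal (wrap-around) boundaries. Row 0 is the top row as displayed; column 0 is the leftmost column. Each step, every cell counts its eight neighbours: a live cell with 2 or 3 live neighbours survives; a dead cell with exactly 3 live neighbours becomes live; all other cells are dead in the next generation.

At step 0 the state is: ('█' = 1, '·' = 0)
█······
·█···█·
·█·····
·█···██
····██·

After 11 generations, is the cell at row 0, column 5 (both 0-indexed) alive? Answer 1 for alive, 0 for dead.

1

0) █······
·█···█·
·█·····
·█···██
····██·
1) ····███
██·····
·██··██
█···███
█···██·
2) ·█··█··
·██·█··
··█·█··
···█···
█··█···
3) ██··█··
·██·██·
·██·█··
··███··
··███··
4) █······
····██·
·······
·····█·
·····█·
5) ····███
·······
····██·
·······
······█
6) ·····██
······█
·······
·····█·
······█
7) █····██
·····██
·······
·······
······█
8) █······
█····█·
·······
·······
█····██
9) ██···█·
······█
·······
······█
█·····█
10) ·█···█·
█·····█
·······
█·····█
·█···█·
11) ·█···█·
█·····█
·······
█·····█
·█···█·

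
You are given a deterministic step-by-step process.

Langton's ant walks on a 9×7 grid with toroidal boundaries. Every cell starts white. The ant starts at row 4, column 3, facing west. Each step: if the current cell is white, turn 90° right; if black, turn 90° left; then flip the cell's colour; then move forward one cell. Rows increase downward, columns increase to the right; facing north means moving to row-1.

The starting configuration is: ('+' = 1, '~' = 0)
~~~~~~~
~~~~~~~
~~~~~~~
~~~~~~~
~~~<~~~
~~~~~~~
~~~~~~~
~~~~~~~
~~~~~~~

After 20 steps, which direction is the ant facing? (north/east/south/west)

[0] ~~~~~~~
~~~~~~~
~~~~~~~
~~~~~~~
~~~<~~~
~~~~~~~
~~~~~~~
~~~~~~~
~~~~~~~
[1] ~~~~~~~
~~~~~~~
~~~~~~~
~~~^~~~
~~~+~~~
~~~~~~~
~~~~~~~
~~~~~~~
~~~~~~~
[2] ~~~~~~~
~~~~~~~
~~~~~~~
~~~+>~~
~~~+~~~
~~~~~~~
~~~~~~~
~~~~~~~
~~~~~~~
[3] ~~~~~~~
~~~~~~~
~~~~~~~
~~~++~~
~~~+v~~
~~~~~~~
~~~~~~~
~~~~~~~
~~~~~~~
[4] ~~~~~~~
~~~~~~~
~~~~~~~
~~~++~~
~~~<+~~
~~~~~~~
~~~~~~~
~~~~~~~
~~~~~~~
[5] ~~~~~~~
~~~~~~~
~~~~~~~
~~~++~~
~~~~+~~
~~~v~~~
~~~~~~~
~~~~~~~
~~~~~~~
[6] ~~~~~~~
~~~~~~~
~~~~~~~
~~~++~~
~~~~+~~
~~<+~~~
~~~~~~~
~~~~~~~
~~~~~~~
[7] ~~~~~~~
~~~~~~~
~~~~~~~
~~~++~~
~~^~+~~
~~++~~~
~~~~~~~
~~~~~~~
~~~~~~~
[8] ~~~~~~~
~~~~~~~
~~~~~~~
~~~++~~
~~+>+~~
~~++~~~
~~~~~~~
~~~~~~~
~~~~~~~
[9] ~~~~~~~
~~~~~~~
~~~~~~~
~~~++~~
~~+++~~
~~+v~~~
~~~~~~~
~~~~~~~
~~~~~~~
[10] ~~~~~~~
~~~~~~~
~~~~~~~
~~~++~~
~~+++~~
~~+~>~~
~~~~~~~
~~~~~~~
~~~~~~~
[11] ~~~~~~~
~~~~~~~
~~~~~~~
~~~++~~
~~+++~~
~~+~+~~
~~~~v~~
~~~~~~~
~~~~~~~
[12] ~~~~~~~
~~~~~~~
~~~~~~~
~~~++~~
~~+++~~
~~+~+~~
~~~<+~~
~~~~~~~
~~~~~~~
[13] ~~~~~~~
~~~~~~~
~~~~~~~
~~~++~~
~~+++~~
~~+^+~~
~~~++~~
~~~~~~~
~~~~~~~
[14] ~~~~~~~
~~~~~~~
~~~~~~~
~~~++~~
~~+++~~
~~++>~~
~~~++~~
~~~~~~~
~~~~~~~
[15] ~~~~~~~
~~~~~~~
~~~~~~~
~~~++~~
~~++^~~
~~++~~~
~~~++~~
~~~~~~~
~~~~~~~
[16] ~~~~~~~
~~~~~~~
~~~~~~~
~~~++~~
~~+<~~~
~~++~~~
~~~++~~
~~~~~~~
~~~~~~~
[17] ~~~~~~~
~~~~~~~
~~~~~~~
~~~++~~
~~+~~~~
~~+v~~~
~~~++~~
~~~~~~~
~~~~~~~
[18] ~~~~~~~
~~~~~~~
~~~~~~~
~~~++~~
~~+~~~~
~~+~>~~
~~~++~~
~~~~~~~
~~~~~~~
[19] ~~~~~~~
~~~~~~~
~~~~~~~
~~~++~~
~~+~~~~
~~+~+~~
~~~+v~~
~~~~~~~
~~~~~~~
[20] ~~~~~~~
~~~~~~~
~~~~~~~
~~~++~~
~~+~~~~
~~+~+~~
~~~+~>~
~~~~~~~
~~~~~~~

east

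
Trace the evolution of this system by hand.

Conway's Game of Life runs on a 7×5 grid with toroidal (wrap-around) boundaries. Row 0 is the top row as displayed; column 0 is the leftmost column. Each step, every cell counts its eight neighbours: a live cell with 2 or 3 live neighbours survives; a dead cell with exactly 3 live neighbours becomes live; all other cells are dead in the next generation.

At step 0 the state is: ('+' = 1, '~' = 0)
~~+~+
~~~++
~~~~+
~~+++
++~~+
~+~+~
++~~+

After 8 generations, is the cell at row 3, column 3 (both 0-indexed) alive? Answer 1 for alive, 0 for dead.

0

gen 0: ~~+~+
~~~++
~~~~+
~~+++
++~~+
~+~+~
++~~+
gen 1: ~++~~
+~~~+
+~+~~
~++~~
~+~~~
~~~+~
~+~~+
gen 2: ~++++
+~+++
+~+++
+~+~~
~+~~~
+~+~~
++~+~
gen 3: ~~~~~
~~~~~
~~~~~
+~+~~
+~+~~
+~+~+
~~~~~
gen 4: ~~~~~
~~~~~
~~~~~
~~~~~
+~+~~
+~~++
~~~~~
gen 5: ~~~~~
~~~~~
~~~~~
~~~~~
++~+~
++~++
~~~~+
gen 6: ~~~~~
~~~~~
~~~~~
~~~~~
~+~+~
~+~+~
~~~++
gen 7: ~~~~~
~~~~~
~~~~~
~~~~~
~~~~~
+~~+~
~~+++
gen 8: ~~~+~
~~~~~
~~~~~
~~~~~
~~~~~
~~++~
~~+++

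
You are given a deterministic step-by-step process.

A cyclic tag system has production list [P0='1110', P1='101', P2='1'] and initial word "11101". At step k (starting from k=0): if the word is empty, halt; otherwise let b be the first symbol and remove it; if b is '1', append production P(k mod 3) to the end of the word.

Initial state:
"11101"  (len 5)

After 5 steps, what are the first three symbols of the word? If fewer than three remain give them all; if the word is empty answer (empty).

step 0: "11101"  (len 5)
step 1: "11011110"  (len 8)
step 2: "1011110101"  (len 10)
step 3: "0111101011"  (len 10)
step 4: "111101011"  (len 9)
step 5: "11101011101"  (len 11)

111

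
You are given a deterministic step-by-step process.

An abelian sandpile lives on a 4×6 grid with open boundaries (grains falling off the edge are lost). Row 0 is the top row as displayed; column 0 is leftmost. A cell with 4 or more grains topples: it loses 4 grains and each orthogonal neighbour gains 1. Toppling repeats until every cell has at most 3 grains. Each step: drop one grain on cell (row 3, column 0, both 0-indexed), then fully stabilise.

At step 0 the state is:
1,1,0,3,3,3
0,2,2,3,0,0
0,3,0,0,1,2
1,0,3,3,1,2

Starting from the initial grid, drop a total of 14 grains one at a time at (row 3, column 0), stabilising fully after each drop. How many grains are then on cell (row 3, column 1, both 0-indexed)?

step 0: 1,1,0,3,3,3
0,2,2,3,0,0
0,3,0,0,1,2
1,0,3,3,1,2
step 1: 1,1,0,3,3,3
0,2,2,3,0,0
0,3,0,0,1,2
2,0,3,3,1,2
step 2: 1,1,0,3,3,3
0,2,2,3,0,0
0,3,0,0,1,2
3,0,3,3,1,2
step 3: 1,1,0,3,3,3
0,2,2,3,0,0
1,3,0,0,1,2
0,1,3,3,1,2
step 4: 1,1,0,3,3,3
0,2,2,3,0,0
1,3,0,0,1,2
1,1,3,3,1,2
step 5: 1,1,0,3,3,3
0,2,2,3,0,0
1,3,0,0,1,2
2,1,3,3,1,2
step 6: 1,1,0,3,3,3
0,2,2,3,0,0
1,3,0,0,1,2
3,1,3,3,1,2
step 7: 1,1,0,3,3,3
0,2,2,3,0,0
2,3,0,0,1,2
0,2,3,3,1,2
step 8: 1,1,0,3,3,3
0,2,2,3,0,0
2,3,0,0,1,2
1,2,3,3,1,2
step 9: 1,1,0,3,3,3
0,2,2,3,0,0
2,3,0,0,1,2
2,2,3,3,1,2
step 10: 1,1,0,3,3,3
0,2,2,3,0,0
2,3,0,0,1,2
3,2,3,3,1,2
step 11: 1,1,0,3,3,3
0,2,2,3,0,0
3,3,0,0,1,2
0,3,3,3,1,2
step 12: 1,1,0,3,3,3
0,2,2,3,0,0
3,3,0,0,1,2
1,3,3,3,1,2
step 13: 1,1,0,3,3,3
0,2,2,3,0,0
3,3,0,0,1,2
2,3,3,3,1,2
step 14: 1,1,0,3,3,3
0,2,2,3,0,0
3,3,0,0,1,2
3,3,3,3,1,2

3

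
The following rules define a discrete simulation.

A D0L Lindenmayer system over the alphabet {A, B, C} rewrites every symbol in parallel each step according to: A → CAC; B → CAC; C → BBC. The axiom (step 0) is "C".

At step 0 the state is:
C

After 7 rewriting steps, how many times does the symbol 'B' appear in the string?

730

t=0: C
t=1: BBC
t=2: CACCACBBC
t=3: BBCCACBBCBBCCACBBCCACCACBBC
t=4: CACCACBBCBBCCACBBCCACCACBBCCACCACBBCBBCCACBBCCACCACBBCBBCCACBBCBBCCACBBCCACCACBBC
t=5: BBCCACBBCBBCCACBBCCACCACBBCCACCACBBCBBCCACBBCCACCACBBCBBCC…CBBCCACCACBBCBBCCACBBCCACCACBBCBBCCACBBCBBCCACBBCCACCACBBC  (len 243)
t=6: CACCACBBCBBCCACBBCCACCACBBCCACCACBBCBBCCACBBCCACCACBBCBBCC…CBBCCACCACBBCBBCCACBBCCACCACBBCBBCCACBBCBBCCACBBCCACCACBBC  (len 729)
t=7: BBCCACBBCBBCCACBBCCACCACBBCCACCACBBCBBCCACBBCCACCACBBCBBCC…CBBCCACCACBBCBBCCACBBCCACCACBBCBBCCACBBCBBCCACBBCCACCACBBC  (len 2187)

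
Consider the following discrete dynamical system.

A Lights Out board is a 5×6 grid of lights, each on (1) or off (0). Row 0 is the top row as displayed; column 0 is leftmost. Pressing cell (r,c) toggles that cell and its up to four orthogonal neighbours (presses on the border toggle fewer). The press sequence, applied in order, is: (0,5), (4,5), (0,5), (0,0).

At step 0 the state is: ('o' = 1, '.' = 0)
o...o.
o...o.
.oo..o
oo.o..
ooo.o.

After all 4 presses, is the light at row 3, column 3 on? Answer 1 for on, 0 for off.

step 0: o...o.
o...o.
.oo..o
oo.o..
ooo.o.
step 1: o....o
o...oo
.oo..o
oo.o..
ooo.o.
step 2: o....o
o...oo
.oo..o
oo.o.o
ooo..o
step 3: o...o.
o...o.
.oo..o
oo.o.o
ooo..o
step 4: .o..o.
....o.
.oo..o
oo.o.o
ooo..o

1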